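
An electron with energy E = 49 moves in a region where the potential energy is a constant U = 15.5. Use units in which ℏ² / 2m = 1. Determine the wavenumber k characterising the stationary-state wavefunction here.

k = 5.79

With E > U the solution is oscillatory, ψ ∝ e^{±ikx} with k = √(2m(E − U))/ℏ.
k = √(2 × 0.5 × 33.5) = 5.788.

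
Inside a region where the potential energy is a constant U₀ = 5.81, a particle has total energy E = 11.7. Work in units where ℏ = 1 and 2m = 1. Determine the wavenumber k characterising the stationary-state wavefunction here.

With E > U₀ the solution is oscillatory, ψ ∝ e^{±ikx} with k = √(2m(E − U₀))/ℏ.
k = √(2 × 0.5 × 5.89) = 2.427.

k = 2.43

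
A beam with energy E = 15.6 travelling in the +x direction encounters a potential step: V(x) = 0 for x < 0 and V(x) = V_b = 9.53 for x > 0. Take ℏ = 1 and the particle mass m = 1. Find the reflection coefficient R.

R = 0.0537

On each side the TISE gives plane waves with k = √(2m(E − V))/ℏ: k₁ = √(2·1·15.6) = 5.586, k₂ = √(2·1·6.07) = 3.484.
Matching ψ and ψ′ at x = 0 gives r = (k₁ − k₂)/(k₁ + k₂), so R = r² = 0.05368 and T = 1 − R = 0.9463.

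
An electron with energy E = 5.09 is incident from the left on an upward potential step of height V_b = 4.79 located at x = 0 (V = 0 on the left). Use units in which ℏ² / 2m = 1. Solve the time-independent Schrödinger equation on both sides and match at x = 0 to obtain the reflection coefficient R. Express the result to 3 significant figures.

R = 0.371

On each side the TISE gives plane waves with k = √(2m(E − V))/ℏ: k₁ = √(2·½·5.09) = 2.256, k₂ = √(2·½·0.3) = 0.5477.
Continuity of ψ and ψ′ at the step yields the reflection amplitude r = (k₁ − k₂)/(k₁ + k₂) = 0.6093; thus R = |r|² = 0.3713, T = 0.6287.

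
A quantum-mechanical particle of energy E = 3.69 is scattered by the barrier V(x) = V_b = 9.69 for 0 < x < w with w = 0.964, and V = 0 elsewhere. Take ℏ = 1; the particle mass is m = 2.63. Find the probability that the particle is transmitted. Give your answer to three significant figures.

T = 0.0000746

E < V_b: inside the barrier ψ ∝ e^{±κx} with κ = √(2m(V_b − E))/ℏ = 5.618.
κw = 5.416, sinh(κw) = 112.4.
Matching ψ, ψ′ at both faces gives T = [1 + V_b² sinh²(κw) / (4E(V_b − E))]⁻¹ = 1/13410 = 0.0000746.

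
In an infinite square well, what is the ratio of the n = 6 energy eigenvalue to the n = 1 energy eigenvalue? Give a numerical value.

36

E_n = n²π²ℏ²/(2mL²) so the ratio is n₂²/n₁² = 36/1 = 36.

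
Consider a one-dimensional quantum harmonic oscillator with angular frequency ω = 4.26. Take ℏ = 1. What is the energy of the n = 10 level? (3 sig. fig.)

Using E_n = (n + ½)ℏω: E_10 = 10.5 × 4.26 = 44.73.

E = 44.7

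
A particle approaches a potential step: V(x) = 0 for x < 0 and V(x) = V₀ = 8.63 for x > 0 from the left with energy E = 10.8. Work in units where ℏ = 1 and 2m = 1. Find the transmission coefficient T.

T = 0.855

On each side the TISE gives plane waves with k = √(2m(E − V))/ℏ: k₁ = √(2·½·10.8) = 3.286, k₂ = √(2·½·2.17) = 1.473.
Matching ψ and ψ′ at x = 0 gives r = (k₁ − k₂)/(k₁ + k₂), so R = r² = 0.1451 and T = 1 − R = 0.8549.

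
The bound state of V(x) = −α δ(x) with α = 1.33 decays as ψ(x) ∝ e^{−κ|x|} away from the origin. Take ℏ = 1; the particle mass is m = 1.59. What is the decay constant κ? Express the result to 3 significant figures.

Integrating the TISE across x = 0 gives the cusp condition ψ'(0⁺) − ψ'(0⁻) = −(2mα/ℏ²)ψ(0).
With ψ ∝ e^{−κ|x|} this yields −2κ = −2mα/ℏ², so κ = mα/ℏ² = 2.115.

κ = 2.11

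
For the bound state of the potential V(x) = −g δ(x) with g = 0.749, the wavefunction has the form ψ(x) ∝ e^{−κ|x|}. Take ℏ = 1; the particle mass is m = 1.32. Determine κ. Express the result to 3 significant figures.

κ = 0.989

Integrate −(ℏ²/2m)ψ'' − gδ(x)ψ = Eψ from −ε to +ε: the ψ'' term gives ψ'(0⁺) − ψ'(0⁻) and the δ term gives −(2mg/ℏ²)ψ(0).
With ψ ∝ e^{−κ|x|} this yields −2κ = −2mg/ℏ², so κ = mg/ℏ² = 0.9887.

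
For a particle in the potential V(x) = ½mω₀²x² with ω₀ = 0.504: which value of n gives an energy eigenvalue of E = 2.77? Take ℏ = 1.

E_n = ℏω₀(n + ½) ⇒ n = E/(ℏω₀) − ½ = 2.77/0.504 − 0.5 = 4.996 → n = 5.

n = 5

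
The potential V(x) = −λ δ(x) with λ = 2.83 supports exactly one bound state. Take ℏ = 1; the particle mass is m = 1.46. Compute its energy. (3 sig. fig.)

E = -5.85

The bound state is ψ(x) = √κ e^{−κ|x|}. The derivative jump ψ'(0⁺) − ψ'(0⁻) = −(2mλ/ℏ²)ψ(0) fixes κ = mλ/ℏ² = 4.132.
Then E = −ℏ²κ²/(2m) = −mλ²/(2ℏ²) = -5.846.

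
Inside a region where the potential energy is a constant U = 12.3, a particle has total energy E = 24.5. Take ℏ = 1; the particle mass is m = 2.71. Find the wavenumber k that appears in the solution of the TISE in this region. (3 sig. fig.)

k = 8.13

With E > U the solution is oscillatory, ψ ∝ e^{±ikx} with k = √(2m(E − U))/ℏ.
k = √(2 × 2.71 × 12.2) = 8.132.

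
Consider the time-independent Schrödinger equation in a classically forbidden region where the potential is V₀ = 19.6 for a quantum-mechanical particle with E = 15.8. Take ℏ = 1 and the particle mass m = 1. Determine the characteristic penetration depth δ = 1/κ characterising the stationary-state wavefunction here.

δ = 0.363

Since E < V₀ the TISE in this region is ψ'' = κ²ψ with κ = √(2m(V₀ − E))/ℏ.
κ = √(2 × 1 × 3.8) = 2.757. The penetration depth is δ = 1/κ = 0.363.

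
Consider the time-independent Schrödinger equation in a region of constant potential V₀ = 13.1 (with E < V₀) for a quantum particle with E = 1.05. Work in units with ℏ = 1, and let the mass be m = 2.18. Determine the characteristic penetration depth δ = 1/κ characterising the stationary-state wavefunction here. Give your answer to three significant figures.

Since E < V₀ the TISE in this region is ψ'' = κ²ψ with κ = √(2m(V₀ − E))/ℏ.
κ = √(2 × 2.18 × 12.05) = 7.248. The penetration depth is δ = 1/κ = 0.138.

δ = 0.138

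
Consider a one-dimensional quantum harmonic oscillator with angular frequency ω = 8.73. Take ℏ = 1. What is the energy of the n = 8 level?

Using E_n = (n + ½)ℏω: E_8 = 8.5 × 8.73 = 74.21.

E = 74.2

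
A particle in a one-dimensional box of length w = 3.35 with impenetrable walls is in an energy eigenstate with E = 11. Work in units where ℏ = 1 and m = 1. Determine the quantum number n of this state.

From E_n = n²π²ℏ²/(2mw²) invert to n = √(2mw²E)/(πℏ).
n = (3.35/π) × √(2 × 1 × 11) = 5.002 → n = 5.

n = 5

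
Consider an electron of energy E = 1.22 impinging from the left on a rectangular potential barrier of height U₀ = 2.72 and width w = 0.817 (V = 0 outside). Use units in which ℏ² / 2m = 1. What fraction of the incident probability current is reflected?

R = 0.583

E < U₀: inside the barrier ψ ∝ e^{±κx} with κ = √(2m(U₀ − E))/ℏ = 1.225.
κw = 1.001, sinh(κw) = 1.176.
The exact tunnelling result is T⁻¹ = 1 + U₀² sinh²(κw) / [4E(U₀ − E)] = 2.398, so T = 0.417.
R = 1 − T = 0.583.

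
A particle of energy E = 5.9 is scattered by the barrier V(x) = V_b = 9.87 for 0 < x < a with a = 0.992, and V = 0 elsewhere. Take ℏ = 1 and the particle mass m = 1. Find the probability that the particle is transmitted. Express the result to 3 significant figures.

Since E < V_b the interior solution is evanescent with decay constant κ = √(2m(V_b − E))/ℏ = 2.818.
κa = 2.795, sinh(κa) = 8.153.
The exact tunnelling result is T⁻¹ = 1 + V_b² sinh²(κa) / [4E(V_b − E)] = 70.11, so T = 0.0143.

T = 0.0143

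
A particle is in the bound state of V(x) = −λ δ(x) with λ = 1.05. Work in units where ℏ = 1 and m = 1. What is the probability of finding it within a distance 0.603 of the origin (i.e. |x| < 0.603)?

P = 0.718

The normalised bound state is ψ = √κ e^{−κ|x|} with κ = mλ/ℏ² = 1.050.
P(|x| < d) = ∫_{−d}^{d} κ e^{−2κ|x|} dx = 1 − e^{−2κd} = 1 − e^{−1.266} = 0.7181.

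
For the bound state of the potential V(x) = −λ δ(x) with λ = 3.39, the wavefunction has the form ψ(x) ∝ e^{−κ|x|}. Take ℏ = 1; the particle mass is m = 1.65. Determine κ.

κ = 5.59

Integrating the TISE across x = 0 gives the cusp condition ψ'(0⁺) − ψ'(0⁻) = −(2mλ/ℏ²)ψ(0).
With ψ ∝ e^{−κ|x|} this yields −2κ = −2mλ/ℏ², so κ = mλ/ℏ² = 5.594.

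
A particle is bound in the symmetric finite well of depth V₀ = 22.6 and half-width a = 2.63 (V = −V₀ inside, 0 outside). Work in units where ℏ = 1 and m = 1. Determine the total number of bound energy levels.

N = 12

The dimensionless depth is z₀ = a√(2mV₀)/ℏ = 2.63 × √(45.20) = 17.68.
The even/odd transcendental equations gain one root per π/2 in z₀, giving N = 1 + ⌊2z₀/π⌋ = 1 + ⌊11.26⌋ = 12.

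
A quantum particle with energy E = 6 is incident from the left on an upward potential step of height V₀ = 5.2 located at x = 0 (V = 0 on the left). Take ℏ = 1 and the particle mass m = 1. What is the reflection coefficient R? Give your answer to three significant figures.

The wavenumbers are k₁ = √(2mE)/ℏ = 3.464 on the left and k₂ = √(2m(E − V₀))/ℏ = 1.265 on the right.
Matching ψ and ψ′ at x = 0 gives r = (k₁ − k₂)/(k₁ + k₂), so R = r² = 0.2163 and T = 1 − R = 0.7837.

R = 0.216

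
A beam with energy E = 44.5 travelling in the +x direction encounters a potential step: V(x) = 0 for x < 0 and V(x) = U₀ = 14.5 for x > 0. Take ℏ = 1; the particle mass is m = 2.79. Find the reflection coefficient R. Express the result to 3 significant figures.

On each side the TISE gives plane waves with k = √(2m(E − V))/ℏ: k₁ = √(2·2.79·44.5) = 15.76, k₂ = √(2·2.79·30) = 12.94.
Continuity of ψ and ψ′ at the step yields the reflection amplitude r = (k₁ − k₂)/(k₁ + k₂) = 0.09825; thus R = |r|² = 0.009654, T = 0.9903.

R = 0.00965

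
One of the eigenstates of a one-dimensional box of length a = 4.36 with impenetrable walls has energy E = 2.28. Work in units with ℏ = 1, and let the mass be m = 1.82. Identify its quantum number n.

n = 4

From E_n = n²π²ℏ²/(2ma²) invert to n = √(2ma²E)/(πℏ).
n = (4.36/π) × √(2 × 1.82 × 2.28) = 3.998 → n = 4.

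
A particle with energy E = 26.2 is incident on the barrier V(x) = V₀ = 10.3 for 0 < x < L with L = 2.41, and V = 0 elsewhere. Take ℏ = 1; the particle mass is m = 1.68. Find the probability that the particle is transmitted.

E > V₀: inside the barrier k₂ = √(2m(E − V₀))/ℏ = 7.309, k₂L = 17.62.
Matching at both interfaces gives T⁻¹ = 1 + V₀² sin²(k₂L) / [4E(E − V₀)] = 1.057, hence T = 0.946.

T = 0.946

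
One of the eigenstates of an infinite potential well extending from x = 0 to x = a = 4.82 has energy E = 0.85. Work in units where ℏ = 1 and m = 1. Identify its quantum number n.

n = 2

From E_n = n²π²ℏ²/(2ma²) invert to n = √(2ma²E)/(πℏ).
n = (4.82/π) × √(2 × 1 × 0.85) = 2.000 → n = 2.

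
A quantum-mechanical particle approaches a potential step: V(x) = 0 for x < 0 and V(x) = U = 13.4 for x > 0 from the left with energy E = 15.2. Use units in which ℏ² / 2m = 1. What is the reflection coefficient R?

On each side the TISE gives plane waves with k = √(2m(E − V))/ℏ: k₁ = √(2·½·15.2) = 3.899, k₂ = √(2·½·1.8) = 1.342.
Matching ψ and ψ′ at x = 0 gives r = (k₁ − k₂)/(k₁ + k₂), so R = r² = 0.2381 and T = 1 − R = 0.7619.

R = 0.238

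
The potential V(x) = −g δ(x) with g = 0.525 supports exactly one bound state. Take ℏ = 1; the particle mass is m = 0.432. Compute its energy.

For x ≠ 0 the bound state is ψ ∝ e^{−κ|x|}; integrating the TISE across the delta gives the cusp condition 2κ = 2mg/ℏ², so κ = 0.2268.
Then E = −ℏ²κ²/(2m) = −mg²/(2ℏ²) = -0.05954.

E = -0.0595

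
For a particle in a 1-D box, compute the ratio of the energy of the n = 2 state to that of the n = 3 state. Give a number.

E_n = n²π²ℏ²/(2mL²) so the ratio is n₂²/n₁² = 4/9 = 0.444444.

0.444444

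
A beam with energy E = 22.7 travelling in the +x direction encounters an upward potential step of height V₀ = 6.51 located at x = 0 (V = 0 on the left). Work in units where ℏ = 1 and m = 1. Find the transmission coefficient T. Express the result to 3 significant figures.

T = 0.993

The wavenumbers are k₁ = √(2mE)/ℏ = 6.738 on the left and k₂ = √(2m(E − V₀))/ℏ = 5.690 on the right.
Continuity of ψ and ψ′ at the step yields the reflection amplitude r = (k₁ − k₂)/(k₁ + k₂) = 0.08429; thus R = |r|² = 0.007105, T = 0.9929.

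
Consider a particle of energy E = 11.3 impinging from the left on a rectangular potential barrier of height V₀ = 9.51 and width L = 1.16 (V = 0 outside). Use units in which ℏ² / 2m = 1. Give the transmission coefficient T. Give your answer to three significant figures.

E > V₀: inside the barrier k₂ = √(2m(E − V₀))/ℏ = 1.338, k₂L = 1.552.
T = [1 + V₀² sin²(k₂L) / (4E(E − V₀))]⁻¹ = 1/2.117 = 0.472.

T = 0.472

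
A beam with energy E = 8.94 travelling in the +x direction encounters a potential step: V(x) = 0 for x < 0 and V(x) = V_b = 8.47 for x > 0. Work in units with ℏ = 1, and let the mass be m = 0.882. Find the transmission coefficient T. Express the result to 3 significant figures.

The wavenumbers are k₁ = √(2mE)/ℏ = 3.971 on the left and k₂ = √(2m(E − V_b))/ℏ = 0.9105 on the right.
Continuity of ψ and ψ′ at the step yields the reflection amplitude r = (k₁ − k₂)/(k₁ + k₂) = 0.6270; thus R = |r|² = 0.3931, T = 0.6069.

T = 0.607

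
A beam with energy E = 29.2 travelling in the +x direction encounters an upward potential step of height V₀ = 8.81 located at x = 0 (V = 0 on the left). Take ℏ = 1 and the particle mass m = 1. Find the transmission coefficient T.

T = 0.992

On each side the TISE gives plane waves with k = √(2m(E − V))/ℏ: k₁ = √(2·1·29.2) = 7.642, k₂ = √(2·1·20.39) = 6.386.
Matching ψ and ψ′ at x = 0 gives r = (k₁ − k₂)/(k₁ + k₂), so R = r² = 0.008018 and T = 1 − R = 0.9920.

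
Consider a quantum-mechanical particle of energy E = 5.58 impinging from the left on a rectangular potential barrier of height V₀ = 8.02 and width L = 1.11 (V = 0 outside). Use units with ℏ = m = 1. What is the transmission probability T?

T = 0.0249

Since E < V₀ the interior solution is evanescent with decay constant κ = √(2m(V₀ − E))/ℏ = 2.209.
κL = 2.452, sinh(κL) = 5.763.
Matching ψ, ψ′ at both faces gives T = [1 + V₀² sinh²(κL) / (4E(V₀ − E))]⁻¹ = 1/40.23 = 0.0249.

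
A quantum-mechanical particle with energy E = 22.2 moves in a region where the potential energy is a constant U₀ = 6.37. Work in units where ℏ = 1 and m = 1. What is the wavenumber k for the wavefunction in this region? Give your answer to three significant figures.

With E > U₀ the solution is oscillatory, ψ ∝ e^{±ikx} with k = √(2m(E − U₀))/ℏ.
k = √(2 × 1 × 15.83) = 5.627.

k = 5.63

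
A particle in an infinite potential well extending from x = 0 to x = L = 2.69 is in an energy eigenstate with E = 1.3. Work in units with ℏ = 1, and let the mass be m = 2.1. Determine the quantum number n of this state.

For an infinite well E_n = n²π²ℏ²/(2mL²), so n = (L/πℏ)√(2mE).
n = (2.69/π) × √(2 × 2.1 × 1.3) = 2.001 → n = 2.

n = 2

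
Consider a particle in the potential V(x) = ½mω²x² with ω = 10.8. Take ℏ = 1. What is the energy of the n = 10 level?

E = 113

Using E_n = (n + ½)ℏω: E_10 = 10.5 × 10.8 = 113.4.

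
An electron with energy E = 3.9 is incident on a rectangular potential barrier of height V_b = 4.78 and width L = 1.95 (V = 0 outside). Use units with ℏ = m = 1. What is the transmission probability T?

E < V_b: inside the barrier ψ ∝ e^{±κx} with κ = √(2m(V_b − E))/ℏ = 1.327.
κL = 2.587, sinh(κL) = 6.607.
Matching ψ, ψ′ at both faces gives T = [1 + V_b² sinh²(κL) / (4E(V_b − E))]⁻¹ = 1/73.66 = 0.0136.

T = 0.0136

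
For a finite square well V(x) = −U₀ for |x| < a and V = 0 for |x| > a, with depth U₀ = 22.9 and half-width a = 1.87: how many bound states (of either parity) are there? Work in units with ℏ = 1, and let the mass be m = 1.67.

N = 11

The dimensionless depth is z₀ = a√(2mU₀)/ℏ = 1.87 × √(76.49) = 16.35.
The even/odd transcendental equations gain one root per π/2 in z₀, giving N = 1 + ⌊2z₀/π⌋ = 1 + ⌊10.41⌋ = 11.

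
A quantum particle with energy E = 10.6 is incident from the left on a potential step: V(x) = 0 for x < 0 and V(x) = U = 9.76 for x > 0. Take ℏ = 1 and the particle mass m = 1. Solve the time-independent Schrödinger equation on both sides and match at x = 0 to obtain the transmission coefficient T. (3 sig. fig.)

T = 0.686

On each side the TISE gives plane waves with k = √(2m(E − V))/ℏ: k₁ = √(2·1·10.6) = 4.604, k₂ = √(2·1·0.84) = 1.296.
Matching ψ and ψ′ at x = 0 gives r = (k₁ − k₂)/(k₁ + k₂), so R = r² = 0.3143 and T = 1 − R = 0.6857.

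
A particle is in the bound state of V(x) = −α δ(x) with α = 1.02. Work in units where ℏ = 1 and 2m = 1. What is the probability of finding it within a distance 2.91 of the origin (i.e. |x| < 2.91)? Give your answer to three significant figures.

P = 0.949

The normalised bound state is ψ = √κ e^{−κ|x|} with κ = mα/ℏ² = 0.5100.
P(|x| < d) = ∫_{−d}^{d} κ e^{−2κ|x|} dx = 1 − e^{−2κd} = 1 − e^{−2.968} = 0.9486.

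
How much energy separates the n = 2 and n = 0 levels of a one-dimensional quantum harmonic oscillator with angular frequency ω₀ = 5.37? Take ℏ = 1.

ΔE = 10.7

E_n = ℏω₀(n + ½), so ΔE = (2 − 0) ℏω₀ = 2 × 5.37 = 10.74.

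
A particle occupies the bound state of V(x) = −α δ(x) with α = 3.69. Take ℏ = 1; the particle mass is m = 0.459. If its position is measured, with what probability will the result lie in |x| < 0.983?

P = 0.964

The normalised bound state is ψ = √κ e^{−κ|x|} with κ = mα/ℏ² = 1.694.
P(|x| < d) = ∫_{−d}^{d} κ e^{−2κ|x|} dx = 1 − e^{−2κd} = 1 − e^{−3.330} = 0.9642.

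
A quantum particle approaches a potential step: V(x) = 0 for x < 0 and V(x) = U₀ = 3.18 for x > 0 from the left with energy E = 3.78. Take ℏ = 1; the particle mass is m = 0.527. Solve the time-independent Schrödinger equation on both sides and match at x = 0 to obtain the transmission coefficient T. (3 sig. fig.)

The wavenumbers are k₁ = √(2mE)/ℏ = 1.996 on the left and k₂ = √(2m(E − U₀))/ℏ = 0.7952 on the right.
Matching ψ and ψ′ at x = 0 gives r = (k₁ − k₂)/(k₁ + k₂), so R = r² = 0.1851 and T = 1 − R = 0.8149.

T = 0.815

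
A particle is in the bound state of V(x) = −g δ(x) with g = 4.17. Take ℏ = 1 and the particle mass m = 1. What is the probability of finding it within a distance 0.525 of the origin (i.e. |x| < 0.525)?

P = 0.987

The normalised bound state is ψ = √κ e^{−κ|x|} with κ = mg/ℏ² = 4.170.
P(|x| < d) = ∫_{−d}^{d} κ e^{−2κ|x|} dx = 1 − e^{−2κd} = 1 − e^{−4.379} = 0.9875.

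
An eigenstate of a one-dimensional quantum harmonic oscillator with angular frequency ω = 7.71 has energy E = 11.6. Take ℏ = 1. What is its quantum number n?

E_n = ℏω(n + ½) ⇒ n = E/(ℏω) − ½ = 11.6/7.71 − 0.5 = 1.005 → n = 1.

n = 1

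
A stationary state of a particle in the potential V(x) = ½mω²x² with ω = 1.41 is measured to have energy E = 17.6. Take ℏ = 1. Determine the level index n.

Invert E_n = (n + ½)ℏω: n = E/ℏω − ½ = 11.982, so n = 12.

n = 12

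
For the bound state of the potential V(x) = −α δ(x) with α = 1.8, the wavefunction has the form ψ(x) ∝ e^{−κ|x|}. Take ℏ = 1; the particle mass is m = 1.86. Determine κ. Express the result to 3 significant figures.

κ = 3.35

Integrate −(ℏ²/2m)ψ'' − αδ(x)ψ = Eψ from −ε to +ε: the ψ'' term gives ψ'(0⁺) − ψ'(0⁻) and the δ term gives −(2mα/ℏ²)ψ(0).
With ψ ∝ e^{−κ|x|} this yields −2κ = −2mα/ℏ², so κ = mα/ℏ² = 3.348.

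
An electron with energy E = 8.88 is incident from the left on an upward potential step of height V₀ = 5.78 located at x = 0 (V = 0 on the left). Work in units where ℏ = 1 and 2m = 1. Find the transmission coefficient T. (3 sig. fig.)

On each side the TISE gives plane waves with k = √(2m(E − V))/ℏ: k₁ = √(2·½·8.88) = 2.980, k₂ = √(2·½·3.1) = 1.761.
Matching ψ and ψ′ at x = 0 gives r = (k₁ − k₂)/(k₁ + k₂), so R = r² = 0.06615 and T = 1 − R = 0.9339.

T = 0.934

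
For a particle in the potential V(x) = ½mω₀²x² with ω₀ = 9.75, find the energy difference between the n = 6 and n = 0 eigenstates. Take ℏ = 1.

ΔE = 58.5

E_n = ℏω₀(n + ½), so ΔE = (6 − 0) ℏω₀ = 6 × 9.75 = 58.50.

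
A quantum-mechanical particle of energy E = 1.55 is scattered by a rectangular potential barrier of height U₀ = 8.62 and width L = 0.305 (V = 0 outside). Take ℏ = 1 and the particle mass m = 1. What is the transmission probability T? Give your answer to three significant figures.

Since E < U₀ the interior solution is evanescent with decay constant κ = √(2m(U₀ − E))/ℏ = 3.760.
κL = 1.147, sinh(κL) = 1.415.
The exact tunnelling result is T⁻¹ = 1 + U₀² sinh²(κL) / [4E(U₀ − E)] = 4.396, so T = 0.227.

T = 0.227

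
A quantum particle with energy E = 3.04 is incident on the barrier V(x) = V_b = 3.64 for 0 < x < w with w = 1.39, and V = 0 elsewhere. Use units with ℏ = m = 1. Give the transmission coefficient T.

T = 0.104

Since E < V_b the interior solution is evanescent with decay constant κ = √(2m(V_b − E))/ℏ = 1.095.
κw = 1.523, sinh(κw) = 2.183.
Matching ψ, ψ′ at both faces gives T = [1 + V_b² sinh²(κw) / (4E(V_b − E))]⁻¹ = 1/9.655 = 0.104.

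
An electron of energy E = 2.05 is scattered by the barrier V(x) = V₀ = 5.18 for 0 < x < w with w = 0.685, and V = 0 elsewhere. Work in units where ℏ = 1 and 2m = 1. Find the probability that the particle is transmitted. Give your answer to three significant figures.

T = 0.290

E < V₀: inside the barrier ψ ∝ e^{±κx} with κ = √(2m(V₀ − E))/ℏ = 1.769.
κw = 1.212, sinh(κw) = 1.531.
Matching ψ, ψ′ at both faces gives T = [1 + V₀² sinh²(κw) / (4E(V₀ − E))]⁻¹ = 1/3.451 = 0.290.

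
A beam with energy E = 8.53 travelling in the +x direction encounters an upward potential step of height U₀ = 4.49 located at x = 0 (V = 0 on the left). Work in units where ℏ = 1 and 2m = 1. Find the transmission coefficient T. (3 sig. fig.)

On each side the TISE gives plane waves with k = √(2m(E − V))/ℏ: k₁ = √(2·½·8.53) = 2.921, k₂ = √(2·½·4.04) = 2.010.
Matching ψ and ψ′ at x = 0 gives r = (k₁ − k₂)/(k₁ + k₂), so R = r² = 0.03411 and T = 1 − R = 0.9659.

T = 0.966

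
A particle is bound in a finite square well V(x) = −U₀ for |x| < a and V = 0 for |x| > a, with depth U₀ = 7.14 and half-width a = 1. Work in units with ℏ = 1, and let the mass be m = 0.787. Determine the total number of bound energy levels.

N = 3

The dimensionless depth is z₀ = a√(2mU₀)/ℏ = 1 × √(11.24) = 3.352.
The even/odd transcendental equations gain one root per π/2 in z₀, giving N = 1 + ⌊2z₀/π⌋ = 1 + ⌊2.134⌋ = 3.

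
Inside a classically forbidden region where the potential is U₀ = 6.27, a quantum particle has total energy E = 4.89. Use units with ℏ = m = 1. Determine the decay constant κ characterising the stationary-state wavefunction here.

Since E < U₀ the TISE in this region is ψ'' = κ²ψ with κ = √(2m(U₀ − E))/ℏ.
κ = √(2 × 1 × 1.38) = 1.661.

κ = 1.66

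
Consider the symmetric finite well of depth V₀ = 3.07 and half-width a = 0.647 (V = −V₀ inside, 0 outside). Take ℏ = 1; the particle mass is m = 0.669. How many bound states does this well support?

N = 1

Define the well-strength parameter z₀ = (a/ℏ)√(2mV₀) = 0.647 × √(2·0.669·3.07) = 1.311.
The even/odd transcendental equations gain one root per π/2 in z₀, giving N = 1 + ⌊2z₀/π⌋ = 1 + ⌊0.8348⌋ = 1.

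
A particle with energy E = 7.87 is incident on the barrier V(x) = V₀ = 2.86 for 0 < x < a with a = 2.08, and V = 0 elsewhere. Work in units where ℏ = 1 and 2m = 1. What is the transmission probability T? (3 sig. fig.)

T = 0.951

Above the barrier the interior wavenumber is k₂ = √(2m(E − V₀))/ℏ = 2.238, giving phase k₂a = 4.656.
T = [1 + V₀² sin²(k₂a) / (4E(E − V₀))]⁻¹ = 1/1.052 = 0.951.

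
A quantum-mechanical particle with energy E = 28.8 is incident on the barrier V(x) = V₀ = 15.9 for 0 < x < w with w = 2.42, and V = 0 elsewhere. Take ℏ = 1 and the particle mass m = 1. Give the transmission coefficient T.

E > V₀: inside the barrier k₂ = √(2m(E − V₀))/ℏ = 5.079, k₂w = 12.29.
T = [1 + V₀² sin²(k₂w) / (4E(E − V₀))]⁻¹ = 1/1.012 = 0.988.

T = 0.988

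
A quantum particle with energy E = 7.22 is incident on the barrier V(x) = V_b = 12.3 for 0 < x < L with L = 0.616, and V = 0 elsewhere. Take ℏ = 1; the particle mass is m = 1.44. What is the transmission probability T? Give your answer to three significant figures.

T = 0.0343

E < V_b: inside the barrier ψ ∝ e^{±κx} with κ = √(2m(V_b − E))/ℏ = 3.825.
κL = 2.356, sinh(κL) = 5.228.
The exact tunnelling result is T⁻¹ = 1 + V_b² sinh²(κL) / [4E(V_b − E)] = 29.18, so T = 0.0343.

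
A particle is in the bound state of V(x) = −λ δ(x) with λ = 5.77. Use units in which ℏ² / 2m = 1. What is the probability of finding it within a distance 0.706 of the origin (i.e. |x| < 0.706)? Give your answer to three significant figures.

P = 0.983

The normalised bound state is ψ = √κ e^{−κ|x|} with κ = mλ/ℏ² = 2.885.
P(|x| < d) = ∫_{−d}^{d} κ e^{−2κ|x|} dx = 1 − e^{−2κd} = 1 − e^{−4.074} = 0.9830.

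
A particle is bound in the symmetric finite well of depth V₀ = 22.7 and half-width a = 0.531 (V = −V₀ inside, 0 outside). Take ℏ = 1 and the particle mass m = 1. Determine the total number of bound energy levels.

The dimensionless depth is z₀ = a√(2mV₀)/ℏ = 0.531 × √(45.40) = 3.578.
The even/odd transcendental equations gain one root per π/2 in z₀, giving N = 1 + ⌊2z₀/π⌋ = 1 + ⌊2.278⌋ = 3.

N = 3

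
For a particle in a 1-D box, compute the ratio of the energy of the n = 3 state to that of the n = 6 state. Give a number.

0.25

E_n = n²π²ℏ²/(2mL²) so the ratio is n₂²/n₁² = 9/36 = 0.25.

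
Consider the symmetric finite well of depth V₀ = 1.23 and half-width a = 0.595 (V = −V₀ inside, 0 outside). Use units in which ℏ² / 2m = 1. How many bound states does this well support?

N = 1

The dimensionless depth is z₀ = a√(2mV₀)/ℏ = 0.595 × √(1.230) = 0.6599.
A new bound state (alternating even/odd) appears each time z₀ passes a multiple of π/2, so N = ⌊2z₀/π⌋ + 1 = ⌊0.4201⌋ + 1 = 1.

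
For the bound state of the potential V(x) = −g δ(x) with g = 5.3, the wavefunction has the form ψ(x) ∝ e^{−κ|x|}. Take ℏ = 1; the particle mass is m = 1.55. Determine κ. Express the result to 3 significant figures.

Integrating the TISE across x = 0 gives the cusp condition ψ'(0⁺) − ψ'(0⁻) = −(2mg/ℏ²)ψ(0).
With ψ ∝ e^{−κ|x|} this yields −2κ = −2mg/ℏ², so κ = mg/ℏ² = 8.215.

κ = 8.22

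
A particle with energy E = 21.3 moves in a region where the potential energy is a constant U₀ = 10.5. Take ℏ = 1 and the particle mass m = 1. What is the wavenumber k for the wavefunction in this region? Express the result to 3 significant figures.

k = 4.65

With E > U₀ the solution is oscillatory, ψ ∝ e^{±ikx} with k = √(2m(E − U₀))/ℏ.
k = √(2 × 1 × 10.8) = 4.648.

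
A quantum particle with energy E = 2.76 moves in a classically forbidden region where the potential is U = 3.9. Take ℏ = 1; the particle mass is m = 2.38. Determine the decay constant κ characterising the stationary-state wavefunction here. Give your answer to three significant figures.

Since E < U the TISE in this region is ψ'' = κ²ψ with κ = √(2m(U − E))/ℏ.
κ = √(2 × 2.38 × 1.14) = 2.329.

κ = 2.33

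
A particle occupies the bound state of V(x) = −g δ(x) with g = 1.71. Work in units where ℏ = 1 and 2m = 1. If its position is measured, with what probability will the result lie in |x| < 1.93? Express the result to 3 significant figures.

P = 0.963

The normalised bound state is ψ = √κ e^{−κ|x|} with κ = mg/ℏ² = 0.8550.
P(|x| < d) = ∫_{−d}^{d} κ e^{−2κ|x|} dx = 1 − e^{−2κd} = 1 − e^{−3.300} = 0.9631.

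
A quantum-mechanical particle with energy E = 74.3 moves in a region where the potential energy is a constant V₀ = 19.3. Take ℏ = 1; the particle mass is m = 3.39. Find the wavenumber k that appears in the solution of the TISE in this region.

k = 19.3

With E > V₀ the solution is oscillatory, ψ ∝ e^{±ikx} with k = √(2m(E − V₀))/ℏ.
k = √(2 × 3.39 × 55) = 19.31.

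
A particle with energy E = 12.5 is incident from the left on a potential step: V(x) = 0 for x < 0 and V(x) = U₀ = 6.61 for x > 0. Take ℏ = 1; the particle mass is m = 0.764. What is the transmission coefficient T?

T = 0.965

On each side the TISE gives plane waves with k = √(2m(E − V))/ℏ: k₁ = √(2·0.764·12.5) = 4.370, k₂ = √(2·0.764·5.89) = 3.000.
Continuity of ψ and ψ′ at the step yields the reflection amplitude r = (k₁ − k₂)/(k₁ + k₂) = 0.1859; thus R = |r|² = 0.03457, T = 0.9654.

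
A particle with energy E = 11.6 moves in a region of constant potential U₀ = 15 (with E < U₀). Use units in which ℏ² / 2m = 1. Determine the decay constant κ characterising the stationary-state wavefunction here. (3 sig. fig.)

Since E < U₀ the TISE in this region is ψ'' = κ²ψ with κ = √(2m(U₀ − E))/ℏ.
κ = √(2 × 0.5 × 3.4) = 1.844.

κ = 1.84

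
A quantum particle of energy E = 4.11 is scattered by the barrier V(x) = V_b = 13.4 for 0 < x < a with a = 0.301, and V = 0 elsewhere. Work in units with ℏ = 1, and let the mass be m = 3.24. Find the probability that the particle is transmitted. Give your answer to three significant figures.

T = 0.0314

Since E < V_b the interior solution is evanescent with decay constant κ = √(2m(V_b − E))/ℏ = 7.759.
κa = 2.335, sinh(κa) = 5.118.
Matching ψ, ψ′ at both faces gives T = [1 + V_b² sinh²(κa) / (4E(V_b − E))]⁻¹ = 1/31.80 = 0.0314.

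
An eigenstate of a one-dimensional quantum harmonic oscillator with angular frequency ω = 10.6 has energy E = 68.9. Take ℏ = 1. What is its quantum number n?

n = 6

E_n = ℏω(n + ½) ⇒ n = E/(ℏω) − ½ = 68.9/10.6 − 0.5 = 6.000 → n = 6.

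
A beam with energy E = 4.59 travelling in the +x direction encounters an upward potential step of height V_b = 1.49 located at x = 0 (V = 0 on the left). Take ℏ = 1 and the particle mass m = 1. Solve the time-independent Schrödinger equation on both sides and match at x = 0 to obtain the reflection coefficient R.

R = 0.00957

The wavenumbers are k₁ = √(2mE)/ℏ = 3.030 on the left and k₂ = √(2m(E − V_b))/ℏ = 2.490 on the right.
Matching ψ and ψ′ at x = 0 gives r = (k₁ − k₂)/(k₁ + k₂), so R = r² = 0.009566 and T = 1 − R = 0.9904.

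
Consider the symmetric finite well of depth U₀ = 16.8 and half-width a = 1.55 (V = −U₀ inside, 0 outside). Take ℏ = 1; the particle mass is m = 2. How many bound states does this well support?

The dimensionless depth is z₀ = a√(2mU₀)/ℏ = 1.55 × √(67.20) = 12.71.
The even/odd transcendental equations gain one root per π/2 in z₀, giving N = 1 + ⌊2z₀/π⌋ = 1 + ⌊8.089⌋ = 9.

N = 9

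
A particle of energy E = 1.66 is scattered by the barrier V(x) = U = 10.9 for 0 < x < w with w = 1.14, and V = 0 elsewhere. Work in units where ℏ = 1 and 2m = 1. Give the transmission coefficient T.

T = 0.00202

Since E < U the interior solution is evanescent with decay constant κ = √(2m(U − E))/ℏ = 3.040.
κw = 3.465, sinh(κw) = 15.98.
Matching ψ, ψ′ at both faces gives T = [1 + U² sinh²(κw) / (4E(U − E))]⁻¹ = 1/495.3 = 0.00202.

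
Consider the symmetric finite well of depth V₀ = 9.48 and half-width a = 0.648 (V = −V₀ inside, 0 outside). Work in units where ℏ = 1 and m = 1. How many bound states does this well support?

N = 2

Define the well-strength parameter z₀ = (a/ℏ)√(2mV₀) = 0.648 × √(2·1·9.48) = 2.822.
The even/odd transcendental equations gain one root per π/2 in z₀, giving N = 1 + ⌊2z₀/π⌋ = 1 + ⌊1.796⌋ = 2.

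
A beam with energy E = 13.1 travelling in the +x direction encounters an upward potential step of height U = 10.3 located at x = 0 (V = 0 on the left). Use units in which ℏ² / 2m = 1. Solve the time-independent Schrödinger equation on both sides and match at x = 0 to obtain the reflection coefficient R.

On each side the TISE gives plane waves with k = √(2m(E − V))/ℏ: k₁ = √(2·½·13.1) = 3.619, k₂ = √(2·½·2.8) = 1.673.
Continuity of ψ and ψ′ at the step yields the reflection amplitude r = (k₁ − k₂)/(k₁ + k₂) = 0.3677; thus R = |r|² = 0.1352, T = 0.8648.

R = 0.135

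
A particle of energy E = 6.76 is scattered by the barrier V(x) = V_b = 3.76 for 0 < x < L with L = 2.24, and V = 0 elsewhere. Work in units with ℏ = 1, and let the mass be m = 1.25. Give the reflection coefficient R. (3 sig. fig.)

Above the barrier the interior wavenumber is k₂ = √(2m(E − V_b))/ℏ = 2.739, giving phase k₂L = 6.134.
Matching at both interfaces gives T⁻¹ = 1 + V_b² sin²(k₂L) / [4E(E − V_b)] = 1.004, hence T = 0.996.
R = 1 − T = 0.00381.

R = 0.00381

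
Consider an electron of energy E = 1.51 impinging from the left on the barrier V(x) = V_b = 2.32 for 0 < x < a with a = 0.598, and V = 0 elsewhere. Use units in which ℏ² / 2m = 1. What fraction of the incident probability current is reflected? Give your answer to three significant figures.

R = 0.260

Since E < V_b the interior solution is evanescent with decay constant κ = √(2m(V_b − E))/ℏ = 0.9000.
κa = 0.5382, sinh(κa) = 0.5646.
The exact tunnelling result is T⁻¹ = 1 + V_b² sinh²(κa) / [4E(V_b − E)] = 1.351, so T = 0.740.
R = 1 − T = 0.260.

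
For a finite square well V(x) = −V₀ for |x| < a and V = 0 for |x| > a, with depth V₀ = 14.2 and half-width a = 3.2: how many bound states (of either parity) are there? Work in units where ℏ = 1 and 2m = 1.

N = 8

The dimensionless depth is z₀ = a√(2mV₀)/ℏ = 3.2 × √(14.20) = 12.06.
A new bound state (alternating even/odd) appears each time z₀ passes a multiple of π/2, so N = ⌊2z₀/π⌋ + 1 = ⌊7.677⌋ + 1 = 8.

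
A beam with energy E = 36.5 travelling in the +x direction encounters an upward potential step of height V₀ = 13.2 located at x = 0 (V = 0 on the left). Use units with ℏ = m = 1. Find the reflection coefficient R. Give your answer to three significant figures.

On each side the TISE gives plane waves with k = √(2m(E − V))/ℏ: k₁ = √(2·1·36.5) = 8.544, k₂ = √(2·1·23.3) = 6.826.
Matching ψ and ψ′ at x = 0 gives r = (k₁ − k₂)/(k₁ + k₂), so R = r² = 0.01249 and T = 1 − R = 0.9875.

R = 0.0125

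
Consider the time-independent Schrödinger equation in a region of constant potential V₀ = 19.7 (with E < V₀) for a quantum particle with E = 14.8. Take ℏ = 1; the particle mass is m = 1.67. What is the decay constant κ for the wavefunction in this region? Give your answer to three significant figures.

κ = 4.05

Since E < V₀ the TISE in this region is ψ'' = κ²ψ with κ = √(2m(V₀ − E))/ℏ.
κ = √(2 × 1.67 × 4.9) = 4.045.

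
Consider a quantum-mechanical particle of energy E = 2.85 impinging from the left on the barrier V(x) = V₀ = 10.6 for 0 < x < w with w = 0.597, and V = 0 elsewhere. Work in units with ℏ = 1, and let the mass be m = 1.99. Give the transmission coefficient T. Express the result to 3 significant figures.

T = 0.00414

E < V₀: inside the barrier ψ ∝ e^{±κx} with κ = √(2m(V₀ − E))/ℏ = 5.554.
κw = 3.316, sinh(κw) = 13.75.
The exact tunnelling result is T⁻¹ = 1 + V₀² sinh²(κw) / [4E(V₀ − E)] = 241.5, so T = 0.00414.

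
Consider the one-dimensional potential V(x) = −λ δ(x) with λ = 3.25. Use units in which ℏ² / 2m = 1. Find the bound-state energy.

E = -2.64

The bound state is ψ(x) = √κ e^{−κ|x|}. The derivative jump ψ'(0⁺) − ψ'(0⁻) = −(2mλ/ℏ²)ψ(0) fixes κ = mλ/ℏ² = 1.625.
Then E = −ℏ²κ²/(2m) = −mλ²/(2ℏ²) = -2.641.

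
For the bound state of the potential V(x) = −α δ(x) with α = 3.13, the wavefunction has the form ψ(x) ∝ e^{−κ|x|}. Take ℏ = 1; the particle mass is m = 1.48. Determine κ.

Integrating the TISE across x = 0 gives the cusp condition ψ'(0⁺) − ψ'(0⁻) = −(2mα/ℏ²)ψ(0).
With ψ ∝ e^{−κ|x|} this yields −2κ = −2mα/ℏ², so κ = mα/ℏ² = 4.632.

κ = 4.63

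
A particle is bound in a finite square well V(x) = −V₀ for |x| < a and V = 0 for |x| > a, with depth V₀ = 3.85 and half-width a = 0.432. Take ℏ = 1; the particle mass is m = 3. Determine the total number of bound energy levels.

N = 2

The dimensionless depth is z₀ = a√(2mV₀)/ℏ = 0.432 × √(23.10) = 2.076.
The even/odd transcendental equations gain one root per π/2 in z₀, giving N = 1 + ⌊2z₀/π⌋ = 1 + ⌊1.322⌋ = 2.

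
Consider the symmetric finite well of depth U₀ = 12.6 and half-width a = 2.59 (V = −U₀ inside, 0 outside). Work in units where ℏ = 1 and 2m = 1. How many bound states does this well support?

N = 6

Define the well-strength parameter z₀ = (a/ℏ)√(2mU₀) = 2.59 × √(2·0.5·12.6) = 9.194.
The even/odd transcendental equations gain one root per π/2 in z₀, giving N = 1 + ⌊2z₀/π⌋ = 1 + ⌊5.853⌋ = 6.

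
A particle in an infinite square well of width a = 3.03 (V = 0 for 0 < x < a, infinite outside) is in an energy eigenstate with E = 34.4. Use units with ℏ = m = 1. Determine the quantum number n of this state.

For an infinite well E_n = n²π²ℏ²/(2ma²), so n = (a/πℏ)√(2mE).
n = (3.03/π) × √(2 × 1 × 34.4) = 8.000 → n = 8.

n = 8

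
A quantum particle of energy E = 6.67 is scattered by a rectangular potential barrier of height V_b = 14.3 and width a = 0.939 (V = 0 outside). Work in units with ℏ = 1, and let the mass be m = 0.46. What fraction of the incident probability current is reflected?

E < V_b: inside the barrier ψ ∝ e^{±κx} with κ = √(2m(V_b − E))/ℏ = 2.649.
κa = 2.488, sinh(κa) = 5.976.
Matching ψ, ψ′ at both faces gives T = [1 + V_b² sinh²(κa) / (4E(V_b − E))]⁻¹ = 1/36.87 = 0.0271.
R = 1 − T = 0.973.

R = 0.973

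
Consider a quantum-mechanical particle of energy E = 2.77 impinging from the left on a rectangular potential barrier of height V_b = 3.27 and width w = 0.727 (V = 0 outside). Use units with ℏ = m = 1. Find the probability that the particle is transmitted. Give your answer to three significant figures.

Since E < V_b the interior solution is evanescent with decay constant κ = √(2m(V_b − E))/ℏ = 1.000.
κw = 0.7270, sinh(κw) = 0.7928.
Matching ψ, ψ′ at both faces gives T = [1 + V_b² sinh²(κw) / (4E(V_b − E))]⁻¹ = 1/2.213 = 0.452.

T = 0.452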